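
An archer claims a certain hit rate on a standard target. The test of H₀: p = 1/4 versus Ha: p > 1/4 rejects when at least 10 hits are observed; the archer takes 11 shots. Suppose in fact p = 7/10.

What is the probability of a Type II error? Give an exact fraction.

Under the alternative p = 7/10, Y ~ Binomial(11, 7/10); β is the probability the test does not reject, P(Y < 10).
Summing C(11,j)·(7/10)^j·(3/10)^{11-j} for j = 0..9 gives 2217524751/2500000000.

2217524751/2500000000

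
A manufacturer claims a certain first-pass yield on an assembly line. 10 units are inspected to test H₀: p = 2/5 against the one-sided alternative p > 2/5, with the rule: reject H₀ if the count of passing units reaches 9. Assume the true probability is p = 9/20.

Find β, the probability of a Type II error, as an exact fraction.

10193896961809/10240000000000

Under the alternative p = 9/20, S ~ Binomial(10, 9/20); β is the probability the test does not reject, P(S < 9).
Equivalently, β = 1 − P(S ≥ 9) = 10193896961809/10240000000000.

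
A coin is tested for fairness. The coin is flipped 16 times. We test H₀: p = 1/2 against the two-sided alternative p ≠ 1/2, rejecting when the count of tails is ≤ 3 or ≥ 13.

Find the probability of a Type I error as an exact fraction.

The significance level is the null-hypothesis probability of the rejection region {≤3} ∪ {≥13}.
The two tails are symmetric, so α = 2·(1 + 16 + 120 + 560)/2^16 = 1394/65536 = 697/32768.

697/32768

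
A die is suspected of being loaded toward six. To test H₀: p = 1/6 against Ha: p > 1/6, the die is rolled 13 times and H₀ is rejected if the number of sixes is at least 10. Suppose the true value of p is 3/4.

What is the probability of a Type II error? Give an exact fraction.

A Type II error is failing to reject when Ha holds: with p = 3/4, β = P(X ≤ 9).
Summing C(13,j)·(3/4)^j·(1/4)^{13-j} for j = 0..9 gives 3487541/8388608.

3487541/8388608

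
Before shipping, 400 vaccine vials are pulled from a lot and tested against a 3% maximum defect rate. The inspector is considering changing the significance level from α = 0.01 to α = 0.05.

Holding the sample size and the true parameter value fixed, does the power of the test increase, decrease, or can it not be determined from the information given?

Relaxing α lowers the evidence threshold; under Ha, outcomes that previously fell short now trigger rejection.
Since power = 1 − β and β decreases, power increases.

It increases.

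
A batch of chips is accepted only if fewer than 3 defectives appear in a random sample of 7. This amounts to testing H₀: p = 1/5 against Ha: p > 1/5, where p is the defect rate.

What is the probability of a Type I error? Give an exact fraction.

Under H₀, Y ~ Binomial(7, 1/5); the Type I error rate is P(Y ≥ 3).
α = 1 − P(Y ≤ 2) = 1 − 13312/15625 = 2313/15625.

2313/15625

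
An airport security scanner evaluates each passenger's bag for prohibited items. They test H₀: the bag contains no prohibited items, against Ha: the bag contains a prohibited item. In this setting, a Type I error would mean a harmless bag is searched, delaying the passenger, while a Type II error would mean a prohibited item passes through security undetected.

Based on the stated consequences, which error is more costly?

The Type II consequence (a prohibited item passes through security undetected) is more severe than the Type I consequence (a harmless bag is searched, delaying the passenger).

Type II error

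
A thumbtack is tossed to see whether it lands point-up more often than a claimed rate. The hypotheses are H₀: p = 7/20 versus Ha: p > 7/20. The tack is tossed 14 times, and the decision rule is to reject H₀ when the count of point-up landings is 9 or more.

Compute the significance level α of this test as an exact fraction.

39884294187407537/1638400000000000000

The Type I error probability is α = P(S ≥ 9) computed under H₀, where S ~ Binomial(14, 7/20).
Adding the binomial terms for j = 9 through 14 with p = 7/20 yields 39884294187407537/1638400000000000000.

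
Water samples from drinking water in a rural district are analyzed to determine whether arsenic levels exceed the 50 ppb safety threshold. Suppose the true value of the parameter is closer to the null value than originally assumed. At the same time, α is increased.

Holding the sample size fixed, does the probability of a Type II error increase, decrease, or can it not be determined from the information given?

The first change alone would make β increase; the second alone would make β decrease. Which effect dominates depends on the magnitudes, which are not given.

Cannot be determined from the information given.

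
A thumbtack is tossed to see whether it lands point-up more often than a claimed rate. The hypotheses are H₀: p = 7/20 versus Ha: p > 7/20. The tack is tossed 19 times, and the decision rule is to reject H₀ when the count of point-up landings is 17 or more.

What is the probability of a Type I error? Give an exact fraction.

7136406277585549139/5242880000000000000000000

The Type I error probability is α = P(K ≥ 17) computed under H₀, where K ~ Binomial(19, 7/20).
Adding the binomial terms for j = 17 through 19 with p = 7/20 yields 7136406277585549139/5242880000000000000000000.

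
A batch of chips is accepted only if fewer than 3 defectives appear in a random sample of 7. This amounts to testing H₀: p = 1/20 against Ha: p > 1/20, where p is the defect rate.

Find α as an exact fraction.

The significance level is the probability, assuming p = 1/20, of seeing 3 or more defectives in 7 draws.
Via the complement, α = 1 − Σ_{j=0}^{2} C(7,j)(1/20)^j(19/20)^{7-j} = 961803/256000000.

961803/256000000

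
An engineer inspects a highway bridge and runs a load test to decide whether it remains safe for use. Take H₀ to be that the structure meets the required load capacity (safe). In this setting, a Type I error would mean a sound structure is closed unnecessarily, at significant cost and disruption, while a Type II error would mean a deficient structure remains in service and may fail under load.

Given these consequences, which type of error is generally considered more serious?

The Type II consequence (a deficient structure remains in service and may fail under load) is more severe than the Type I consequence (a sound structure is closed unnecessarily, at significant cost and disruption).

Type II error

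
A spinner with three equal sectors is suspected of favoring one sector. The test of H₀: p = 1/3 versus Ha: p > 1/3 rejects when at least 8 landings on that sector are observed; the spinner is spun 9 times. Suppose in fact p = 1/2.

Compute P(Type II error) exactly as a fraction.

β = P(fail to reject H₀ | Ha true) = P(S ≤ 7 | p = 1/2), S ~ Binomial(9, 1/2).
Adding the binomial probabilities P(S=0)+…+P(S=7) at p = 1/2 gives 251/256.

251/256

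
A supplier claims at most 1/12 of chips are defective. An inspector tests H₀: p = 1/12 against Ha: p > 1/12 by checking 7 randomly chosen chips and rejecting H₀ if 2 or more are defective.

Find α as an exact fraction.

219095/1990656

The significance level is the probability, assuming p = 1/12, of seeing 2 or more defectives in 7 draws.
Via the complement, α = 1 − Σ_{j=0}^{1} C(7,j)(1/12)^j(11/12)^{7-j} = 219095/1990656.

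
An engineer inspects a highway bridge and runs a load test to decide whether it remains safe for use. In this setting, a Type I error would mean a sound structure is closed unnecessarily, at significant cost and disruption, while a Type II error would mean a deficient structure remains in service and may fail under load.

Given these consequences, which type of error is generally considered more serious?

Type II error

The Type II consequence (a deficient structure remains in service and may fail under load) is more severe than the Type I consequence (a sound structure is closed unnecessarily, at significant cost and disruption).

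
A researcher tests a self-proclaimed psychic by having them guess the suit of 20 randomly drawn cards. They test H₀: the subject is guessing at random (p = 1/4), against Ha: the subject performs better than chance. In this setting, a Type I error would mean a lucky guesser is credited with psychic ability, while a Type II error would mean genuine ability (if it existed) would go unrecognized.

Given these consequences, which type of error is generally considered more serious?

The Type I consequence (a lucky guesser is credited with psychic ability) is more severe than the Type II consequence (genuine ability (if it existed) would go unrecognized).

Type I error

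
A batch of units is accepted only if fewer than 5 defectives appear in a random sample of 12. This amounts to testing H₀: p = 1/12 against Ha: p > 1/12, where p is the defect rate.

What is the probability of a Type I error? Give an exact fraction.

α = P(reject H₀ | H₀ true) = P(K ≥ 5 | p = 1/12), K ~ Binomial(12, 1/12).
Computing the lower-tail complement: 1 − 1483149097639/1486016741376 = 2867643737/1486016741376.

2867643737/1486016741376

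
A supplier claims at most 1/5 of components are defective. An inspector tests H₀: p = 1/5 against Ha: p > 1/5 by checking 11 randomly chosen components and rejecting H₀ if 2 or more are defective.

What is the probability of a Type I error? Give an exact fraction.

The significance level is the probability, assuming p = 1/5, of seeing 2 or more defectives in 11 draws.
Computing the lower-tail complement: 1 − 3145728/9765625 = 6619897/9765625.

6619897/9765625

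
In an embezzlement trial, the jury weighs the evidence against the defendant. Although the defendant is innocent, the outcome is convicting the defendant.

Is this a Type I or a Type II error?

The null hypothesis here is that the defendant is innocent.
'Convicting the defendant' corresponds to rejecting H₀.
H₀ was rejected but H₀ is true — a Type I error (false positive).

Type I error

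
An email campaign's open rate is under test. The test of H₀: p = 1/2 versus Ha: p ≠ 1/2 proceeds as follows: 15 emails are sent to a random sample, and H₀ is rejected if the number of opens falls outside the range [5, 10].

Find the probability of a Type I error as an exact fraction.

Under H₀, S ~ Binomial(15, 1/2); α is the probability of landing in either tail, P(S ≤ 4) + P(S ≥ 11).
The two tails are symmetric, so α = 2·(1 + 15 + 105 + 455 + 1365)/2^15 = 3882/32768 = 1941/16384.

1941/16384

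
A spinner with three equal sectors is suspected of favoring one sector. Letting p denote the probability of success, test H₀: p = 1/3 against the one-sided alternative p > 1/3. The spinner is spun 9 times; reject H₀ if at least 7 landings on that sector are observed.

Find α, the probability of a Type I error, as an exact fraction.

The Type I error probability is α = P(X ≥ 7) computed under H₀, where X ~ Binomial(9, 1/3).
P(X ≥ 7) = Σ_{j=7}^{9} C(9,j)·(1/3)^j·(2/3)^{9-j} = 163/19683.

163/19683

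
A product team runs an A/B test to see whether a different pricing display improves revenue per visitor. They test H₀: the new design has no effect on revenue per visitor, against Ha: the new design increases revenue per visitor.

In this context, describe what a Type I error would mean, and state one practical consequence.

A Type I error is rejecting H₀ when H₀ is true.
Here that means shipping the new feature to all users when actually the new design has no effect on revenue per visitor.

A Type I error would mean concluding that the new design increases revenue per visitor when in fact the new design has no effect on revenue per visitor. Consequence: engineering effort is spent shipping a change that doesn't actually help.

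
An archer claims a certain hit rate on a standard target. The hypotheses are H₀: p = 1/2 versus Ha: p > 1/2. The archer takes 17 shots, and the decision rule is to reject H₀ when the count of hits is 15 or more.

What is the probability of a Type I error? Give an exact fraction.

Under H₀, K ~ Binomial(17, 1/2), and α = P(K ≥ 15).
P(K ≥ 15) = [C(17,15) + C(17,16) + C(17,17)] / 2^17 = (136 + 17 + 1) / 131072 = 154/131072 = 77/65536.

77/65536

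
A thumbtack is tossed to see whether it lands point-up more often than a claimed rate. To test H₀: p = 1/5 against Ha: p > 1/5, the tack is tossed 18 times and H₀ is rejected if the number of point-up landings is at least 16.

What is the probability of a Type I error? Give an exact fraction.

2521/3814697265625

The Type I error probability is α = P(X ≥ 16) computed under H₀, where X ~ Binomial(18, 1/5).
Adding the binomial terms for j = 16 through 18 with p = 1/5 yields 2521/3814697265625.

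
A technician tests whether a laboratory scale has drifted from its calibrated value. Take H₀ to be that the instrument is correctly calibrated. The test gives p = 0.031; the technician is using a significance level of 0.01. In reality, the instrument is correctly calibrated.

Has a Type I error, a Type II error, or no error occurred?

Since p = 0.031 ≥ α = 0.01, H₀ is not rejected.
H₀ is true (actually the instrument is correctly calibrated).
The decision matches the true state — no error.

No error (correct decision).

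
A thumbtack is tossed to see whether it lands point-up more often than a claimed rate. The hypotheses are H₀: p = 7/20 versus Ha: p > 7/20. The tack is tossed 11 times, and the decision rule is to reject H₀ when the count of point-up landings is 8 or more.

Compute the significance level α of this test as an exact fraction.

α = P(reject H₀ | H₀ true) = P(Y ≥ 8 | p = 7/20), with Y ~ Binomial(11, 7/20).
Summing C(11,j)(7/20)^j(13/20)^{11−j} for j = 8,…,11 gives 62680681273/5120000000000.

62680681273/5120000000000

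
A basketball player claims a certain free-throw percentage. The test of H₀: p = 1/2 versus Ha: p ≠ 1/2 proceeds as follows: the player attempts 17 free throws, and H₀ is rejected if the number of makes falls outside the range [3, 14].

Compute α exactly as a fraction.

The significance level is the null-hypothesis probability of the rejection region {≤2} ∪ {≥15}.
By symmetry, α = 2·P(S ≤ 2) = 2·(1 + 17 + 136)/131072 = 308/131072 = 77/32768.

77/32768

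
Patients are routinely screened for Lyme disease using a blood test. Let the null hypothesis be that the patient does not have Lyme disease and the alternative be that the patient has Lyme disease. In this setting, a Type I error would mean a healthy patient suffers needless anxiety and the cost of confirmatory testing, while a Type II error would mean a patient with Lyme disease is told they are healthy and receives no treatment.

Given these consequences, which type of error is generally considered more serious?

The Type II consequence (a patient with Lyme disease is told they are healthy and receives no treatment) is more severe than the Type I consequence (a healthy patient suffers needless anxiety and the cost of confirmatory testing).

Type II error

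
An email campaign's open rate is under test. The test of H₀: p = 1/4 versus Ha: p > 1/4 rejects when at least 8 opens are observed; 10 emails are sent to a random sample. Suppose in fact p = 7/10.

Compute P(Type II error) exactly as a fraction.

771521517/1250000000

Under the alternative p = 7/10, Y ~ Binomial(10, 7/10); β is the probability the test does not reject, P(Y < 8).
Equivalently, β = 1 − P(Y ≥ 8) = 771521517/1250000000.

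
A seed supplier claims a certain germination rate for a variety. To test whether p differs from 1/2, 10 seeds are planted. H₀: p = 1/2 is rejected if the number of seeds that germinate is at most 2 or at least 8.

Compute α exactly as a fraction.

7/64

α = P(Y ≤ 2 or Y ≥ 8 | p = 1/2), Y ~ Binomial(10, 1/2).
By symmetry, α = 2·P(Y ≤ 2) = 2·(1 + 10 + 45)/1024 = 112/1024 = 7/64.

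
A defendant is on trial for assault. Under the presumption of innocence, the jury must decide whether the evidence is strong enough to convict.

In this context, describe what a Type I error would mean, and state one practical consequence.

With the conventional null hypothesis that the defendant is innocent:
A Type I error is rejecting H₀ when H₀ is true.
Here that means convicting the defendant when actually the defendant is innocent.

A Type I error would mean concluding that the defendant is guilty when in fact the defendant is innocent. Consequence: an innocent person is convicted and punished.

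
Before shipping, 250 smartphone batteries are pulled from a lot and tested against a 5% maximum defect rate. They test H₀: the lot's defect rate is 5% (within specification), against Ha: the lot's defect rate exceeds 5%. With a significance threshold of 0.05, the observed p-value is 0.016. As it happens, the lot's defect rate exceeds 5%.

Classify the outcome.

No error — this is a correct decision.

Since p = 0.016 < α = 0.05, H₀ is rejected.
H₀ is false (actually the lot's defect rate exceeds 5%).
The decision matches the true state — no error.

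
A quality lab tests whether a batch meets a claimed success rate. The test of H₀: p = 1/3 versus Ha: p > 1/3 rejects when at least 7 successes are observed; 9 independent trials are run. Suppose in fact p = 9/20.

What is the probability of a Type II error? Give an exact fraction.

β = P(fail to reject H₀ | Ha true) = P(S ≤ 6 | p = 9/20), S ~ Binomial(9, 9/20).
Equivalently, β = 1 − P(S ≥ 7) = 30407271323/32000000000.

30407271323/32000000000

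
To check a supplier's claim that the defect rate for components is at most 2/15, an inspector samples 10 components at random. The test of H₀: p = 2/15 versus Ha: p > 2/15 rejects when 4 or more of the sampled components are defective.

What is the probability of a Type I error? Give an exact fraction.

6543935072/192216796875

The significance level is the probability, assuming p = 2/15, of seeing 4 or more defectives in 10 draws.
Via the complement, α = 1 − Σ_{j=0}^{3} C(10,j)(2/15)^j(13/15)^{10-j} = 6543935072/192216796875.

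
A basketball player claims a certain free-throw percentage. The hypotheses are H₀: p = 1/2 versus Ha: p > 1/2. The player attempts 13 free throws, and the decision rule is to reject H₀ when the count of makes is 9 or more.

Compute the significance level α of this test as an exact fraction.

1093/8192

α = P(reject H₀ | H₀ true) = P(S ≥ 9 | p = 1/2), with S ~ Binomial(13, 1/2).
P(S ≥ 9) = [C(13,9) + C(13,10) + C(13,11) + C(13,12) + C(13,13)] / 2^13 = (715 + 286 + 78 + 13 + 1) / 8192 = 1093/8192.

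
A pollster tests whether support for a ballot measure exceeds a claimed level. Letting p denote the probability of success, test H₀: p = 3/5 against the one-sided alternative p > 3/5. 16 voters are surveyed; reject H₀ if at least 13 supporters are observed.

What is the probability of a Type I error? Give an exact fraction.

1988120781/30517578125

The Type I error probability is α = P(Y ≥ 13) computed under H₀, where Y ~ Binomial(16, 3/5).
P(Y ≥ 13) = Σ_{j=13}^{16} C(16,j)·(3/5)^j·(2/5)^{16-j} = 1988120781/30517578125.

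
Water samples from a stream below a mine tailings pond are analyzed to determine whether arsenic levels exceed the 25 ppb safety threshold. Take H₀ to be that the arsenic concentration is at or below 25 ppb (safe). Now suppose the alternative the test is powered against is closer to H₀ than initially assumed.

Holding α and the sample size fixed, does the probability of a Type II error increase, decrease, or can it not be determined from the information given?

A smaller true effect puts the Ha sampling distribution closer to H₀, so more of it falls in the non-rejection region.

It increases.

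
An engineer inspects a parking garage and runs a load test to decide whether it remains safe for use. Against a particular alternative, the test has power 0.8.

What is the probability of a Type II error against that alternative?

Power = 1 − β, so β = 1 − 0.8 = 0.2.

0.2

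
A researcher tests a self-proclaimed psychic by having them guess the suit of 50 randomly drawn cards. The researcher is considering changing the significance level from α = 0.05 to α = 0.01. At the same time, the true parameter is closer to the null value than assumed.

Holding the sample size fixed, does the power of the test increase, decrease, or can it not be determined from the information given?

It decreases.

Lowering α raises the bar for rejection; under Ha, the test now fails to reject on outcomes it previously would have rejected. When the true parameter is near the null value, the test has a harder time distinguishing Ha from H₀. Both changes push β in the same direction.
Since power = 1 − β and β increases, power decreases.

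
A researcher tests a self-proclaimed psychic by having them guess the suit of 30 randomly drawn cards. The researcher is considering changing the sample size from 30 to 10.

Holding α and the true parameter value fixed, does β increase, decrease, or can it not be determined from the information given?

It increases.

Reducing n widens both sampling distributions, so the test has less ability to distinguish Ha from H₀.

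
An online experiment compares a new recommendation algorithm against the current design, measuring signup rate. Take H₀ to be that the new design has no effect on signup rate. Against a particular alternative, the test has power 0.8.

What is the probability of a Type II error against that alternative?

Power = 1 − β, so β = 1 − 0.8 = 0.2.

0.2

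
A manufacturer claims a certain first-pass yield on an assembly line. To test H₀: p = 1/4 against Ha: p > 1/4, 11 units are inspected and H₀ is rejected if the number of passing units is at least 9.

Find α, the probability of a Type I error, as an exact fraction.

529/4194304

Under H₀, K ~ Binomial(11, 1/4), and α = P(K ≥ 9).
Adding the binomial terms for j = 9 through 11 with p = 1/4 yields 529/4194304.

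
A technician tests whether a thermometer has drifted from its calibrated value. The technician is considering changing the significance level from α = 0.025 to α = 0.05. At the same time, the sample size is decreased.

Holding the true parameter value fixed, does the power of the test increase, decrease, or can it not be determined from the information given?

Cannot be determined from the information given.

The first change alone would make β decrease; the second alone would make β increase. Which effect dominates depends on the magnitudes, which are not given.
Since power = 1 − β, the effect on power is likewise indeterminate.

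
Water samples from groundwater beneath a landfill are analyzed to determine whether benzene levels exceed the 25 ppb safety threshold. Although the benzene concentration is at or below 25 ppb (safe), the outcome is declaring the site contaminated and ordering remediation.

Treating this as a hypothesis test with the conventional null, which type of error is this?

Type I error

The null hypothesis here is that the benzene concentration is at or below 25 ppb (safe).
'Declaring the site contaminated and ordering remediation' corresponds to rejecting H₀.
H₀ was rejected but H₀ is true — a Type I error (false positive).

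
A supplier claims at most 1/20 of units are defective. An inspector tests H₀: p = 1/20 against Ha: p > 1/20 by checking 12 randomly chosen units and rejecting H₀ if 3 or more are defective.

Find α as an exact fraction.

Under H₀, X ~ Binomial(12, 1/20); the Type I error rate is P(X ≥ 3).
Via the complement, α = 1 − Σ_{j=0}^{2} C(12,j)(1/20)^j(19/20)^{12-j} = 16030320228069/819200000000000.

16030320228069/819200000000000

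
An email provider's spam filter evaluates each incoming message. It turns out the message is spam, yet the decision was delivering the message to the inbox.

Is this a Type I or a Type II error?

The null hypothesis here is that the message is legitimate (not spam).
'Delivering the message to the inbox' corresponds to failing to reject H₀.
H₀ was not rejected but H₀ is false — a Type II error (false negative).

Type II error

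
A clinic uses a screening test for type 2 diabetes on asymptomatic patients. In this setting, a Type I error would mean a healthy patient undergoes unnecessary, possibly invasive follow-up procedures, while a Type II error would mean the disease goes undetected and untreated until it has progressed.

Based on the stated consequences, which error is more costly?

The Type II consequence (the disease goes undetected and untreated until it has progressed) is more severe than the Type I consequence (a healthy patient undergoes unnecessary, possibly invasive follow-up procedures).

Type II error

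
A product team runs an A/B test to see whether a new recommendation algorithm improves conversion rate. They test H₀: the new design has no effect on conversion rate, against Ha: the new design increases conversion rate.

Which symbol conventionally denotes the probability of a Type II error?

P(Type II error) = P(fail to reject H₀ | H₀ false) = β.

β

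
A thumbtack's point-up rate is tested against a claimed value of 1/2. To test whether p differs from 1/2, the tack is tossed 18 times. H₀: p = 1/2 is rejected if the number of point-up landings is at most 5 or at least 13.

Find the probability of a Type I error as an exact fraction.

1577/16384

The significance level is the null-hypothesis probability of the rejection region {≤5} ∪ {≥13}.
The two tails are symmetric, so α = 2·(1 + 18 + 153 + 816 + 3060 + 8568)/2^18 = 25232/262144 = 1577/16384.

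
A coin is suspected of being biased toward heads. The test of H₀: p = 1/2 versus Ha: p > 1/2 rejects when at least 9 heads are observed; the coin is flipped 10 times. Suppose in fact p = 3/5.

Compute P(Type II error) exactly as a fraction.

9312916/9765625

β = P(fail to reject H₀ | Ha true) = P(S ≤ 8 | p = 3/5), S ~ Binomial(10, 3/5).
Equivalently, β = 1 − P(S ≥ 9) = 9312916/9765625.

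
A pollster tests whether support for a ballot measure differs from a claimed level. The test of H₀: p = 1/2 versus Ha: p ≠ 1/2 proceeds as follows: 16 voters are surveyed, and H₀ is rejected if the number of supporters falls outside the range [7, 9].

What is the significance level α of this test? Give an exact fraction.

The significance level is the null-hypothesis probability of the rejection region {≤6} ∪ {≥10}.
By symmetry, α = 2·P(X ≤ 6) = 2·(1 + 16 + 120 + 560 + 1820 + 4368 + 8008)/65536 = 29786/65536 = 14893/32768.

14893/32768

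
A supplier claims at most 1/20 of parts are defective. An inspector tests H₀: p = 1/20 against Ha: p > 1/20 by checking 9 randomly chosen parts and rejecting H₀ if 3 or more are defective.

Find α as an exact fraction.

535106531/64000000000

The significance level is the probability, assuming p = 1/20, of seeing 3 or more defectives in 9 draws.
Via the complement, α = 1 − Σ_{j=0}^{2} C(9,j)(1/20)^j(19/20)^{9-j} = 535106531/64000000000.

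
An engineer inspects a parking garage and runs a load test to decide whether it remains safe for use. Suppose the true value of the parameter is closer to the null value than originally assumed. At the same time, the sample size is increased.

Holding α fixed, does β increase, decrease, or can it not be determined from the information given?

Cannot be determined from the information given.

The first change alone would make β increase; the second alone would make β decrease. Which effect dominates depends on the magnitudes, which are not given.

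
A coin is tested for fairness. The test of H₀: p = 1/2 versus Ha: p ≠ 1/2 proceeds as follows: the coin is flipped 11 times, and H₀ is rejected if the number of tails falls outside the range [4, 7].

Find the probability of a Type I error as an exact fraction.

29/128

Under H₀, Y ~ Binomial(11, 1/2); α is the probability of landing in either tail, P(Y ≤ 3) + P(Y ≥ 8).
Each tail has probability (1 + 11 + 55 + 165)/2048; doubling gives α = 464/2048 = 29/128.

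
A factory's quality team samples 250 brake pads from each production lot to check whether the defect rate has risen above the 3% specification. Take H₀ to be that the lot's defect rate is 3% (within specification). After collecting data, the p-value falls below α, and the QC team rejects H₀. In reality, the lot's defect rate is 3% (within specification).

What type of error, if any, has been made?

Type I error

H₀ was rejected, but H₀ is actually true.
Rejecting a true null hypothesis is a Type I error (false positive).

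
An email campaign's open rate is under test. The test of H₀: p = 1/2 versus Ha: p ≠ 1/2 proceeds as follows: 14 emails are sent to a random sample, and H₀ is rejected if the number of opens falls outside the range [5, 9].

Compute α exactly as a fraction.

1471/8192

α = P(Y ≤ 4 or Y ≥ 10 | p = 1/2), Y ~ Binomial(14, 1/2).
Each tail has probability (1 + 14 + 91 + 364 + 1001)/16384; doubling gives α = 2942/16384 = 1471/8192.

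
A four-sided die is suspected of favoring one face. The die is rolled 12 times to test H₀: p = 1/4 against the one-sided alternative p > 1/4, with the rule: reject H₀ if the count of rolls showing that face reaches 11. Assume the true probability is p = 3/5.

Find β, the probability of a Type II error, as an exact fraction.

239357656/244140625

Under the alternative p = 3/5, S ~ Binomial(12, 3/5); β is the probability the test does not reject, P(S < 11).
Adding the binomial probabilities P(S=0)+…+P(S=10) at p = 3/5 gives 239357656/244140625.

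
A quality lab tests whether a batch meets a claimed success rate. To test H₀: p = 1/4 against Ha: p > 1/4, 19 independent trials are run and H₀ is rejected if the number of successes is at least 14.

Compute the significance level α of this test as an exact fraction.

The Type I error probability is α = P(S ≥ 14) computed under H₀, where S ~ Binomial(19, 1/4).
Adding the binomial terms for j = 14 through 19 with p = 1/4 yields 395915/34359738368.

395915/34359738368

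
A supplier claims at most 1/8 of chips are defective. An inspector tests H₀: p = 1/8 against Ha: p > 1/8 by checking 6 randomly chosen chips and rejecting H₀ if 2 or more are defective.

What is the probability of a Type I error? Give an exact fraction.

43653/262144

The significance level is the probability, assuming p = 1/8, of seeing 2 or more defectives in 6 draws.
α = 1 − P(Y ≤ 1) = 1 − 218491/262144 = 43653/262144.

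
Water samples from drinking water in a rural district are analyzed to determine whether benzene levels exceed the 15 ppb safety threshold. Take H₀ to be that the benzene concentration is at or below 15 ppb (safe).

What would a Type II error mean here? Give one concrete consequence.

A Type II error would mean concluding that the benzene concentration is at or below 15 ppb (safe) (or at least failing to establish that the benzene concentration exceeds 15 ppb) when in fact the benzene concentration exceeds 15 ppb. Consequence: a site with unsafe benzene levels is certified clean, and people continue to be exposed.

A Type II error is failing to reject H₀ when H₀ is false.
Here that means certifying the site as safe when actually the benzene concentration exceeds 15 ppb.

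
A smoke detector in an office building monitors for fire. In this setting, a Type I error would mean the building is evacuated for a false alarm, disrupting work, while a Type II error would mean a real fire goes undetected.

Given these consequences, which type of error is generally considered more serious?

Type II error

The Type II consequence (a real fire goes undetected) is more severe than the Type I consequence (the building is evacuated for a false alarm, disrupting work).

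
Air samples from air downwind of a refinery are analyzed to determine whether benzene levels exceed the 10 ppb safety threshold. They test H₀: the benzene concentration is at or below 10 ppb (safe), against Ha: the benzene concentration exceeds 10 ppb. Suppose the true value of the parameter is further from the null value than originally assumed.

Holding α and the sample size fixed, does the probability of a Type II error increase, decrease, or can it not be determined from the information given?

A bigger departure from H₀ is easier for the test to detect, so it fails to reject less often.

It decreases.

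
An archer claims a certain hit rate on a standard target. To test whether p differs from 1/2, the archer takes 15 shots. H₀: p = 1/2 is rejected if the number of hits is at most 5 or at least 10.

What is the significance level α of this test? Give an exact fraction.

309/1024

The significance level is the null-hypothesis probability of the rejection region {≤5} ∪ {≥10}.
By symmetry, α = 2·P(K ≤ 5) = 2·(1 + 15 + 105 + 455 + 1365 + 3003)/32768 = 9888/32768 = 309/1024.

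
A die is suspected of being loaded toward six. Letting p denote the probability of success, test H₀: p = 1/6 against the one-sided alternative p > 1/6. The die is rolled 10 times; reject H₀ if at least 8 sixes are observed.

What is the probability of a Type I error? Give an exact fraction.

Under H₀, X ~ Binomial(10, 1/6), and α = P(X ≥ 8).
Summing C(10,j)(1/6)^j(5/6)^{10−j} for j = 8,…,10 gives 49/2519424.

49/2519424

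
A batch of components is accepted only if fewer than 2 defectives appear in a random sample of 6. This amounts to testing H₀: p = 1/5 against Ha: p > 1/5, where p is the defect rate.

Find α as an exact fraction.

1077/3125

The significance level is the probability, assuming p = 1/5, of seeing 2 or more defectives in 6 draws.
α = 1 − P(S ≤ 1) = 1 − 2048/3125 = 1077/3125.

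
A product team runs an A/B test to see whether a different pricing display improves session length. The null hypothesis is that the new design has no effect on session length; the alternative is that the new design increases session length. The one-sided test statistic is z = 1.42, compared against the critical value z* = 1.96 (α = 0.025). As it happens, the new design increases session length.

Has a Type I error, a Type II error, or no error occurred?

Type II error

Since z = 1.42 ≤ z* = 1.96, H₀ is not rejected.
H₀ is false (actually the new design increases session length).
Failing to reject a false H₀ is a Type II error.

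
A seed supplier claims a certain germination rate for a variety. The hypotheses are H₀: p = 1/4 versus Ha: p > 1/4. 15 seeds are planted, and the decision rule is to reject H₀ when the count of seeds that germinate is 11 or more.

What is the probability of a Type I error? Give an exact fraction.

123841/1073741824

α = P(reject H₀ | H₀ true) = P(S ≥ 11 | p = 1/4), with S ~ Binomial(15, 1/4).
Adding the binomial terms for j = 11 through 15 with p = 1/4 yields 123841/1073741824.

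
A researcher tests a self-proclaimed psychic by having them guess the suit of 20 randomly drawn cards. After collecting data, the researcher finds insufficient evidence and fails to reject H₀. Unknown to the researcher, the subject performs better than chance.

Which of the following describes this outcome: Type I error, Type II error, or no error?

The conventional null hypothesis here is that the subject is guessing at random (p = 1/4).
H₀ was not rejected, but H₀ is actually false.
Failing to reject a false null hypothesis is a Type II error (false negative).

Type II error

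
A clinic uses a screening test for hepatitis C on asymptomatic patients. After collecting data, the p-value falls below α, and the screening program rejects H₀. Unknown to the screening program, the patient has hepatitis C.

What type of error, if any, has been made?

The conventional null hypothesis here is that the patient does not have hepatitis C.
The test rejected a false H₀ — the decision matches the true state.

No error (correct decision).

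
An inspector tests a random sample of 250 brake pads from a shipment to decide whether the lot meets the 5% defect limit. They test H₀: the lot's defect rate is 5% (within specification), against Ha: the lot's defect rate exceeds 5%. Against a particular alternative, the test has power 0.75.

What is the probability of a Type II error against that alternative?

0.25

Power = 1 − β, so β = 1 − 0.75 = 0.25.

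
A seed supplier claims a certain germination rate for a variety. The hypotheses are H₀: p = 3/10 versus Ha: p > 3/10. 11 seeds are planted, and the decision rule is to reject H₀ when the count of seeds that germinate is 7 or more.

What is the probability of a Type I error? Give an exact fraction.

216191511/10000000000

Under H₀, Y ~ Binomial(11, 3/10), and α = P(Y ≥ 7).
Adding the binomial terms for j = 7 through 11 with p = 3/10 yields 216191511/10000000000.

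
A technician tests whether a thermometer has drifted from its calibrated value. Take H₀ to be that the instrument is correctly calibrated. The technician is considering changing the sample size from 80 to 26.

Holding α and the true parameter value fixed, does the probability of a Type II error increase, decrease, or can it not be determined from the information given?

A smaller sample increases the standard error, so the sampling distributions under H₀ and Ha overlap more.

It increases.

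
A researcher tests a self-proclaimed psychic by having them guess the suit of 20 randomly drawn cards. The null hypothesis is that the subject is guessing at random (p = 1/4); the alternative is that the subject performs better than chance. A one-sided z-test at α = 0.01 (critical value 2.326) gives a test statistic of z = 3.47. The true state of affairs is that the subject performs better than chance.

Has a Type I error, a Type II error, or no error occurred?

Neither — the decision is correct.

Since z = 3.47 > z* = 2.326, H₀ is rejected.
H₀ is false (actually the subject performs better than chance).
The decision matches the true state — no error.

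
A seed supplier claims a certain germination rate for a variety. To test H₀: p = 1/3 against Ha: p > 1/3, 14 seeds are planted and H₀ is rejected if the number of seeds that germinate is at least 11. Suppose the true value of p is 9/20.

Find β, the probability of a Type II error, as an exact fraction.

β = P(fail to reject H₀ | Ha true) = P(Y ≤ 10 | p = 9/20), Y ~ Binomial(14, 9/20).
Summing C(14,j)·(9/20)^j·(11/20)^{14-j} for j = 0..10 gives 809836111480091663/819200000000000000.

809836111480091663/819200000000000000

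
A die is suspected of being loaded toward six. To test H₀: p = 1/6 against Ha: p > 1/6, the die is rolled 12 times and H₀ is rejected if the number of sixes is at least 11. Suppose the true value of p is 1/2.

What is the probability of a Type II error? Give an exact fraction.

A Type II error is failing to reject when Ha holds: with p = 1/2, β = P(X ≤ 10).
Equivalently, β = 1 − P(X ≥ 11) = 4083/4096.

4083/4096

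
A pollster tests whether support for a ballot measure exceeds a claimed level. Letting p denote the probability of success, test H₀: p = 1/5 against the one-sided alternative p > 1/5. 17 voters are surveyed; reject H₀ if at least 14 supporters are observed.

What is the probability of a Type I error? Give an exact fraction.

α = P(reject H₀ | H₀ true) = P(Y ≥ 14 | p = 1/5), with Y ~ Binomial(17, 1/5).
Summing C(17,j)(1/5)^j(4/5)^{17−j} for j = 14,…,17 gives 9153/152587890625.

9153/152587890625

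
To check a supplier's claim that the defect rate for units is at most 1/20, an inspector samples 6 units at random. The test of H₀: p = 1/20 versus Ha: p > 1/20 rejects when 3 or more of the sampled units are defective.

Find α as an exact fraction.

14271/6400000

The significance level is the probability, assuming p = 1/20, of seeing 3 or more defectives in 6 draws.
α = 1 − P(X ≤ 2) = 1 − 6385729/6400000 = 14271/6400000.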